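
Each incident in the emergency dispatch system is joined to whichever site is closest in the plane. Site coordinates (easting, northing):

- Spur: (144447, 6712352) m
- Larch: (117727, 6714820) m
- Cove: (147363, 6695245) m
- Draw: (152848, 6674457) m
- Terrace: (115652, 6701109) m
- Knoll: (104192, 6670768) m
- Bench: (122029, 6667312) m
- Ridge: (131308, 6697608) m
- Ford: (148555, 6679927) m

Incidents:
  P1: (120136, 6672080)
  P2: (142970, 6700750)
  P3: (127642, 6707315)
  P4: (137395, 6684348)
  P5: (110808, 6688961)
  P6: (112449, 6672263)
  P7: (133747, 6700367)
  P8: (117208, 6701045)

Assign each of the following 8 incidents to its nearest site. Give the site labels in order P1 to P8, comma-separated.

P1 → Bench (d²=26317273.00)
P2 → Cove (d²=49603474.00)
P3 → Ridge (d²=107665405.00)
P4 → Ford (d²=144090841.00)
P5 → Terrace (d²=171038240.00)
P6 → Knoll (d²=70413074.00)
P7 → Ridge (d²=13560802.00)
P8 → Terrace (d²=2425232.00)

Bench, Cove, Ridge, Ford, Terrace, Knoll, Ridge, Terrace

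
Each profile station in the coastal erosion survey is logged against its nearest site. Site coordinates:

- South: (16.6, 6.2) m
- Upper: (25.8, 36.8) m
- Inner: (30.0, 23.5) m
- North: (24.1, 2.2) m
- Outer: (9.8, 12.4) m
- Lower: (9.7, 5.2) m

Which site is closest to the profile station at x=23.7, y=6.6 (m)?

North

Squared distances to each site:
South: 50.570; Upper: 916.450; Inner: 325.300; North: 19.520; Outer: 226.850; Lower: 197.960.
Minimum at North.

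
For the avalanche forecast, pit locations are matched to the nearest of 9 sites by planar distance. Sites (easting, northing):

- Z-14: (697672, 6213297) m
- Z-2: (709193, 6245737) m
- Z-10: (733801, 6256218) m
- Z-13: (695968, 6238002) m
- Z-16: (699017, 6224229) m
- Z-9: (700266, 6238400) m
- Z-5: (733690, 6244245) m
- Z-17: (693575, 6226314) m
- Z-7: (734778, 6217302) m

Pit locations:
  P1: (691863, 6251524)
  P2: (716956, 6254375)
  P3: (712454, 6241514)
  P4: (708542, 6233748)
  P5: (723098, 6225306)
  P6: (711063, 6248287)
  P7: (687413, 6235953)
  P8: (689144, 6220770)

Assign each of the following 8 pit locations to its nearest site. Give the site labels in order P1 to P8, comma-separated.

Z-13, Z-2, Z-2, Z-9, Z-7, Z-2, Z-13, Z-17

P1 → Z-13 (d²=199695509.00)
P2 → Z-2 (d²=134879213.00)
P3 → Z-2 (d²=28467850.00)
P4 → Z-9 (d²=90133280.00)
P5 → Z-7 (d²=200486416.00)
P6 → Z-2 (d²=9999400.00)
P7 → Z-13 (d²=77386426.00)
P8 → Z-17 (d²=50369697.00)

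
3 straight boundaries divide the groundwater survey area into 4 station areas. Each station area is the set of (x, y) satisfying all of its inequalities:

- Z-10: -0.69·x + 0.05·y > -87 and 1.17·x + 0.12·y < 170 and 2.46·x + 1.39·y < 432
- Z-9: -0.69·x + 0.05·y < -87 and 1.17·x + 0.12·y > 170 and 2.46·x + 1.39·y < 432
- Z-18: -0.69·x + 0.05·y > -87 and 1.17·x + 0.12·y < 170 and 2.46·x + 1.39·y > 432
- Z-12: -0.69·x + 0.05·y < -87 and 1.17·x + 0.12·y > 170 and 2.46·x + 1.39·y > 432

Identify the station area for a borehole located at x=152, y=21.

-0.69·152 + 0.05·21 = -103.830, which is < -87
1.17·152 + 0.12·21 = 180.360, which is > 170
2.46·152 + 1.39·21 = 403.110, which is < 432
This sign pattern matches Z-9.

Z-9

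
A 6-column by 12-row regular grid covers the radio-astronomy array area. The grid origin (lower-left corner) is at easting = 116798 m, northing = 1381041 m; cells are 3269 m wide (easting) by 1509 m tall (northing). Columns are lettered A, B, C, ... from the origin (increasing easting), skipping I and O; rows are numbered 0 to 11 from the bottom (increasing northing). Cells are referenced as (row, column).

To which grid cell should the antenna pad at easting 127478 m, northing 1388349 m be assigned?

(4, D)

Column index: ⌊(127478 − 116798) / 3269⌋ = ⌊3.267⌋ = 3 → column D
Row offset from origin: ⌊(1388349 − 1381041) / 1509⌋ = ⌊4.843⌋ = 4 → row 4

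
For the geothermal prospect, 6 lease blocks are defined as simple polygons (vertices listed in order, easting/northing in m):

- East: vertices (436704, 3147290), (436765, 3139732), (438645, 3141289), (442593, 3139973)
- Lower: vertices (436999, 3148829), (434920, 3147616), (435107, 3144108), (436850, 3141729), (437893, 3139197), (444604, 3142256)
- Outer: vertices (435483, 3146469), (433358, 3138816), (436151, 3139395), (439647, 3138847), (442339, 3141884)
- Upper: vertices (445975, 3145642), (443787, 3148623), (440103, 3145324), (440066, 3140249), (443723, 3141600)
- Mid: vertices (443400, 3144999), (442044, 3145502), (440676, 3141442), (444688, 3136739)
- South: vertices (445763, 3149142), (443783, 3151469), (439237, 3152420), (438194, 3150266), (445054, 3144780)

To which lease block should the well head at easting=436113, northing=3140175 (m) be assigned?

Outer

Cast a ray rightward from (436113, 3140175). For each polygon, the edges (by vertex number in listed order) whose endpoints lie on opposite sides of northing = 3140175, where each meets that height, and whether that is right or left of the point:
East: 1–2 at easting≈436761.4 (right), 2–3 at easting≈437299.9 (right), 3–4 at easting≈441987.0 (right), 4–1 at easting≈442430.4 (right) → 4 crossings.
Lower: 4–5 at easting≈437490.1 (right), 5–6 at easting≈440038.6 (right) → 2 crossings.
Outer: 1–2 at easting≈433735.4 (left), 4–5 at easting≈440824.1 (right) → 1 crossing.
Upper: no edge straddles that height → 0 crossings.
Mid: 3–4 at easting≈441756.8 (right), 4–1 at easting≈444152.2 (right) → 2 crossings.
South: no edge straddles that height → 0 crossings.
Only Outer has an odd count, so the point is inside Outer.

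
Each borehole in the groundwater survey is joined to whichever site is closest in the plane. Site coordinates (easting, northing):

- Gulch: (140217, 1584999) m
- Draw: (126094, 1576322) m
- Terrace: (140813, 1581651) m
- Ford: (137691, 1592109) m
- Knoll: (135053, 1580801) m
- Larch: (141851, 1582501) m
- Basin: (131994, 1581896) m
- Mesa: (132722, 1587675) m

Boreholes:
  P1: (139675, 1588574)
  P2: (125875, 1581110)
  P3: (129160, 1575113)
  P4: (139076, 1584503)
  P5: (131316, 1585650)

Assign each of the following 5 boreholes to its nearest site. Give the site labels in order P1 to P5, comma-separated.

P1 → Gulch (d²=13074389.00)
P2 → Draw (d²=22972905.00)
P3 → Draw (d²=10862037.00)
P4 → Gulch (d²=1547897.00)
P5 → Mesa (d²=6077461.00)

Gulch, Draw, Draw, Gulch, Mesa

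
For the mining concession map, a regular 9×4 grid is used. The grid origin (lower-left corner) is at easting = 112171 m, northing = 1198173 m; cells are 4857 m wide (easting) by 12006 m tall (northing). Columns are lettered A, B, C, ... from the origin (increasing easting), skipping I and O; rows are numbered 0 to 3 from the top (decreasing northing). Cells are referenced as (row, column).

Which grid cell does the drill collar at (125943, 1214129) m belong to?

Column index: ⌊(125943 − 112171) / 4857⌋ = ⌊2.835⌋ = 2 → column C
Row offset from origin: ⌊(1214129 − 1198173) / 12006⌋ = ⌊1.329⌋ = 1 → row 2 (counted from top)

(2, C)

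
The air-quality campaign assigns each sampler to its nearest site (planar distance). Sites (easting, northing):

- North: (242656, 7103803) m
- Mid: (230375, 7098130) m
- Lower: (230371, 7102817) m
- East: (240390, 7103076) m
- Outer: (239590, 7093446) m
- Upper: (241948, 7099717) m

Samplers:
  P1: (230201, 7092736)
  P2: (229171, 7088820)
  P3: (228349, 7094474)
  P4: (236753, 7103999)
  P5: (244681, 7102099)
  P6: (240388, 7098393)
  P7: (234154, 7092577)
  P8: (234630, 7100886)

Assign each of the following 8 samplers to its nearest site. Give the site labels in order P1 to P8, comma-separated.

Mid, Mid, Mid, East, North, Upper, Outer, Lower

P1 → Mid (d²=29125512.00)
P2 → Mid (d²=88125716.00)
P3 → Mid (d²=17471012.00)
P4 → East (d²=14079698.00)
P5 → North (d²=7004241.00)
P6 → Upper (d²=4186576.00)
P7 → Outer (d²=30305257.00)
P8 → Lower (d²=21867842.00)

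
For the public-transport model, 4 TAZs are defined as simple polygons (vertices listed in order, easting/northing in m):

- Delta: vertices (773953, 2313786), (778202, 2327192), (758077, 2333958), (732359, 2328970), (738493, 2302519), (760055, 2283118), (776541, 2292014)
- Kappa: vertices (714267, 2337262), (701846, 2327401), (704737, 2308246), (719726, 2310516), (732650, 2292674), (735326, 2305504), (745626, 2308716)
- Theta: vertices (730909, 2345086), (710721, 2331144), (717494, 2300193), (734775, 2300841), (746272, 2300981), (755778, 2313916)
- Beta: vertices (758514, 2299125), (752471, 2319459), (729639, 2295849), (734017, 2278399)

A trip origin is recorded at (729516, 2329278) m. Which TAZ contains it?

Cast a ray rightward from (729516, 2329278). For each polygon, the edges (by vertex number in listed order) whose endpoints lie on opposite sides of northing = 2329278, where each meets that height, and whether that is right or left of the point:
Delta: 2–3 at easting≈771997.3 (right), 3–4 at easting≈733947.0 (right) → 2 crossings.
Kappa: 1–2 at easting≈704210.3 (left), 7–1 at easting≈723037.8 (left) → 0 crossings.
Theta: 2–3 at easting≈711129.3 (left), 6–1 at easting≈743521.4 (right) → 1 crossing.
Beta: no edge straddles that height → 0 crossings.
Only Theta has an odd count, so the point is inside Theta.

Theta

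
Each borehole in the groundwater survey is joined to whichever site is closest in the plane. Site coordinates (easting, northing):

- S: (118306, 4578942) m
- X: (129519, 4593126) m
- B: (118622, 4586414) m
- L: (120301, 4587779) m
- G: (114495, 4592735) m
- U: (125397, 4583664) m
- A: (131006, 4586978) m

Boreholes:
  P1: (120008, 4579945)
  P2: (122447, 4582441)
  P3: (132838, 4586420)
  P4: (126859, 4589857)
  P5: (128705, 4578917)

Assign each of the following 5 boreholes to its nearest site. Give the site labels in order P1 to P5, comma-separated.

S, U, A, X, U

P1 → S (d²=3902813.00)
P2 → U (d²=10198229.00)
P3 → A (d²=3667588.00)
P4 → X (d²=17761961.00)
P5 → U (d²=33476873.00)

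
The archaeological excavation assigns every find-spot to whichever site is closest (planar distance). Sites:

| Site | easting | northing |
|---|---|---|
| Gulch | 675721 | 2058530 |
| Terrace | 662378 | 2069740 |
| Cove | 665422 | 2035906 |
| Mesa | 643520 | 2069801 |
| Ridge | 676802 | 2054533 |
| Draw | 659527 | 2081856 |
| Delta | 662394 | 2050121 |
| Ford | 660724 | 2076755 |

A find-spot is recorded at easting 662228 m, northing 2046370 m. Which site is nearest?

Delta

Squared distances to each site:
Gulch: 329926649.000; Terrace: 546179400.000; Cove: 119696932.000; Mesa: 899001025.000; Ridge: 279036045.000; Draw: 1266551597.000; Delta: 14097557.000; Ford: 925510241.000.
Minimum at Delta.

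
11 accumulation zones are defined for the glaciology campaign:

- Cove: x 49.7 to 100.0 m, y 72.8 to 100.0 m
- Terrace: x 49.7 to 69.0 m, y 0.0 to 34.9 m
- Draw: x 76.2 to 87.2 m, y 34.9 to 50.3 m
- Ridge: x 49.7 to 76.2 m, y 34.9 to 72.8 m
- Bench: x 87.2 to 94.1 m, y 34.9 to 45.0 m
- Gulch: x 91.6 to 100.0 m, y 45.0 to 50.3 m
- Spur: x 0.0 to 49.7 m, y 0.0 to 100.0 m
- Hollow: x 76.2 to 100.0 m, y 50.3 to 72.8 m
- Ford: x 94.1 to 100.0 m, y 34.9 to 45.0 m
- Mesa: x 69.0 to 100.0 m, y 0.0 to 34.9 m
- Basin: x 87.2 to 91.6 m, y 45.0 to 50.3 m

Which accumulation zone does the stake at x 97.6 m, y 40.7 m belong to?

The point has x = 97.6 and y = 40.7.
Only Ford satisfies 94.1 ≤ x ≤ 100.0 and 34.9 ≤ y ≤ 45.0.

Ford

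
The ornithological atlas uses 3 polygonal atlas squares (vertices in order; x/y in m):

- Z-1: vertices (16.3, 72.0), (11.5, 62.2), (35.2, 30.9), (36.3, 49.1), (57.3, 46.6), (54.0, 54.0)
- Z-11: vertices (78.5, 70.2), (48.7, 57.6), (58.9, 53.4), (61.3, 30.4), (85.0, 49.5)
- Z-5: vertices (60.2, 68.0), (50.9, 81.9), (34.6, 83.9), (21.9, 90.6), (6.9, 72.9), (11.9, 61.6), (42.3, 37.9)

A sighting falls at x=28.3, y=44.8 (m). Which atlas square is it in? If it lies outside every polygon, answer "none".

Cast a ray rightward from (28.3, 44.8). For each polygon, the edges (by vertex number in listed order) whose endpoints lie on opposite sides of y = 44.8, where each meets that height, and whether that is right or left of the point:
Z-1: 2–3 at x≈24.68 (left), 3–4 at x≈36.04 (right) → 1 crossing.
Z-11: 3–4 at x≈59.80 (right), 4–5 at x≈79.17 (right) → 2 crossings.
Z-5: 6–7 at x≈33.45 (right), 7–1 at x≈46.40 (right) → 2 crossings.
Only Z-1 has an odd count, so the point is inside Z-1.

Z-1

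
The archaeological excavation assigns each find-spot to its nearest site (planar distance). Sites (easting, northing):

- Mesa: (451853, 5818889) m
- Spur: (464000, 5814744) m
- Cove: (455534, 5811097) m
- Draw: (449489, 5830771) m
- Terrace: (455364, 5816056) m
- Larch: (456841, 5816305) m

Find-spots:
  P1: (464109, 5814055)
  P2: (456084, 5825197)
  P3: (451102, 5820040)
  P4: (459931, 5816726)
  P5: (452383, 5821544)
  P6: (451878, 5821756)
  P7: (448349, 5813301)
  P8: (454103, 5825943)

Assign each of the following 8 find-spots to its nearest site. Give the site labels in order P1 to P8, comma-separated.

P1 → Spur (d²=486602.00)
P2 → Mesa (d²=57692225.00)
P3 → Mesa (d²=1888802.00)
P4 → Larch (d²=9725341.00)
P5 → Mesa (d²=7329925.00)
P6 → Mesa (d²=8220314.00)
P7 → Mesa (d²=43503760.00)
P8 → Draw (d²=44598580.00)

Spur, Mesa, Mesa, Larch, Mesa, Mesa, Mesa, Draw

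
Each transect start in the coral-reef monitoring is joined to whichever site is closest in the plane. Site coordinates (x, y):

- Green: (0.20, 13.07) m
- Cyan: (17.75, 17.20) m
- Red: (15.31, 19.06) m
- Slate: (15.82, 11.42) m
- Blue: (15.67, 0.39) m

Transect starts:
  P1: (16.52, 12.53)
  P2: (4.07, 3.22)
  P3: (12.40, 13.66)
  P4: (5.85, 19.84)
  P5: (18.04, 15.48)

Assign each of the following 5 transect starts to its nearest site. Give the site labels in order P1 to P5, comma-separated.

Slate, Green, Slate, Green, Cyan

P1 → Slate (d²=1.72)
P2 → Green (d²=112.00)
P3 → Slate (d²=16.71)
P4 → Green (d²=77.76)
P5 → Cyan (d²=3.04)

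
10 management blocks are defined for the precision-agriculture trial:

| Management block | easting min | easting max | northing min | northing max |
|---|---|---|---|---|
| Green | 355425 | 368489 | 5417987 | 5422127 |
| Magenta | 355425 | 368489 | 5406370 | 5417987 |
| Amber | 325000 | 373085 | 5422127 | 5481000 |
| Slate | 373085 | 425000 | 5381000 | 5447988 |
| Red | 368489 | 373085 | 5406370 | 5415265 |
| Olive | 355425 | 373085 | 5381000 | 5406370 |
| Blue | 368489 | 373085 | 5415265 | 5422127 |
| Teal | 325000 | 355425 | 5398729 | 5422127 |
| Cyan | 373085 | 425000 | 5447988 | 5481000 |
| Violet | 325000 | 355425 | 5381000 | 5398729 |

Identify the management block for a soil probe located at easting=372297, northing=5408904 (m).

Red

The point has easting = 372297 and northing = 5408904.
Only Red satisfies 368489 ≤ easting ≤ 373085 and 5406370 ≤ northing ≤ 5415265.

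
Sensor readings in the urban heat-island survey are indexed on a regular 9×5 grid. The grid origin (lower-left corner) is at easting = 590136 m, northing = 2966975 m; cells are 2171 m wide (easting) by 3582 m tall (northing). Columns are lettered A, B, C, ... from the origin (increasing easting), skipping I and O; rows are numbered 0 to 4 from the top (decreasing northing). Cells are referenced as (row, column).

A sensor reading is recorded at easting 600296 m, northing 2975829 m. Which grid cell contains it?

Column index: ⌊(600296 − 590136) / 2171⌋ = ⌊4.680⌋ = 4 → column E
Row offset from origin: ⌊(2975829 − 2966975) / 3582⌋ = ⌊2.472⌋ = 2 → row 2 (counted from top)

(2, E)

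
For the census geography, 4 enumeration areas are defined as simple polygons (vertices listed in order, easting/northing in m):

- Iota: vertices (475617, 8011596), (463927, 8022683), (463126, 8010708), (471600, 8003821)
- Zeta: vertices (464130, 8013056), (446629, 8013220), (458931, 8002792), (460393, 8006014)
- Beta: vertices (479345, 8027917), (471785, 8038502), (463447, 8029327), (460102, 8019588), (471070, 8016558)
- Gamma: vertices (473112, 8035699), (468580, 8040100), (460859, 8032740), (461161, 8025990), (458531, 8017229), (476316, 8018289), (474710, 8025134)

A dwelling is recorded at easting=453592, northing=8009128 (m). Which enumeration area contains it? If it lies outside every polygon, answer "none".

Zeta

Cast a ray rightward from (453592, 8009128). For each polygon, the edges (by vertex number in listed order) whose endpoints lie on opposite sides of northing = 8009128, where each meets that height, and whether that is right or left of the point:
Iota: 3–4 at easting≈465070.1 (right), 4–1 at easting≈474341.9 (right) → 2 crossings.
Zeta: 2–3 at easting≈451456.4 (left), 4–1 at easting≈462045.5 (right) → 1 crossing.
Beta: no edge straddles that height → 0 crossings.
Gamma: no edge straddles that height → 0 crossings.
Only Zeta has an odd count, so the point is inside Zeta.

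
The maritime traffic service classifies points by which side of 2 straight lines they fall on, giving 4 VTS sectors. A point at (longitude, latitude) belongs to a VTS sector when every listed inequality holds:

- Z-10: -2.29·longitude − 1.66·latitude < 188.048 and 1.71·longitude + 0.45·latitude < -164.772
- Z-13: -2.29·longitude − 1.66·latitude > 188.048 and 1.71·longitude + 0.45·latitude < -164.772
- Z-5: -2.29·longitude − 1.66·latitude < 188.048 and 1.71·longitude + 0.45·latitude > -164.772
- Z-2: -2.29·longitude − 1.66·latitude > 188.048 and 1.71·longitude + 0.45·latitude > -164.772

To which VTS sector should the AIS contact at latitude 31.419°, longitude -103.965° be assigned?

Z-5

-2.29·-103.965 − 1.66·31.419 = 185.924, which is < 188.048
1.71·-103.965 + 0.45·31.419 = -163.642, which is > -164.772
This sign pattern matches Z-5.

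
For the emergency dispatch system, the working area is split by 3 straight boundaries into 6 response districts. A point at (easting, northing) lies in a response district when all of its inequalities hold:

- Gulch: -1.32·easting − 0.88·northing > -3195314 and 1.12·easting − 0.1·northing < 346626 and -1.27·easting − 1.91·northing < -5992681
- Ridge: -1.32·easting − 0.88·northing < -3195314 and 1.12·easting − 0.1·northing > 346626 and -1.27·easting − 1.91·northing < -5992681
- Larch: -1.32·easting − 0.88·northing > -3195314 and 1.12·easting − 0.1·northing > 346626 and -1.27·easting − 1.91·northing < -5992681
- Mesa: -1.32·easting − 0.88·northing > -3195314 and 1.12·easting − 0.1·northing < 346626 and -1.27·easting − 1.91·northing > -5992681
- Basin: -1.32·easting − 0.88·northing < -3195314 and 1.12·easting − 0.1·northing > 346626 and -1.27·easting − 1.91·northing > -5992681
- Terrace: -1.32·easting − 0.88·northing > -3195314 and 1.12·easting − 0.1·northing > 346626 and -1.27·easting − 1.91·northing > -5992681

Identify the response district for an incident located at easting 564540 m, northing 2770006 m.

Larch

-1.32·564540 − 0.88·2770006 = -3182798.080, which is > -3195314
1.12·564540 − 0.1·2770006 = 355284.200, which is > 346626
-1.27·564540 − 1.91·2770006 = -6007677.260, which is < -5992681
This sign pattern matches Larch.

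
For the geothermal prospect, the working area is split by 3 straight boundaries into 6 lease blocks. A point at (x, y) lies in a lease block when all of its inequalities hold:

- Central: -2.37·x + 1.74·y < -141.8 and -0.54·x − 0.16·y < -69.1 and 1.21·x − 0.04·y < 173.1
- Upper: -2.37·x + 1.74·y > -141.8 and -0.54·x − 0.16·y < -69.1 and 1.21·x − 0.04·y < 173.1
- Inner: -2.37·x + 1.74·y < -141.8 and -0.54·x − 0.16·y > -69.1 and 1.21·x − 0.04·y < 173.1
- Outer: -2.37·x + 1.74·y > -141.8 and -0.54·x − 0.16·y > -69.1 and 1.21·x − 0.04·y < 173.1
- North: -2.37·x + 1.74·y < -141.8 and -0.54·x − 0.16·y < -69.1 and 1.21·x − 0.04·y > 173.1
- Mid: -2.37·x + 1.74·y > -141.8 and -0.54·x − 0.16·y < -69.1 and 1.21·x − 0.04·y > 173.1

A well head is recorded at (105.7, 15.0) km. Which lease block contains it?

Inner

-2.37·105.7 + 1.74·15.0 = -224.409, which is < -141.8
-0.54·105.7 − 0.16·15.0 = -59.478, which is > -69.1
1.21·105.7 − 0.04·15.0 = 127.297, which is < 173.1
This sign pattern matches Inner.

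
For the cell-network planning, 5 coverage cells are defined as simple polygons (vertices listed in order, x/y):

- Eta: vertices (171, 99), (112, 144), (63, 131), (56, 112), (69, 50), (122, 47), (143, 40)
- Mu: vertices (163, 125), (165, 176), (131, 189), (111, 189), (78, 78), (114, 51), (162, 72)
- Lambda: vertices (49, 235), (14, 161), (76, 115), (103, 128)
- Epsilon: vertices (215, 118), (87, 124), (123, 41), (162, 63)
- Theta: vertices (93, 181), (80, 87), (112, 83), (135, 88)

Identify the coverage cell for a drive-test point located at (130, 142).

Cast a ray rightward from (130, 142). For each polygon, the edges (by vertex number in listed order) whose endpoints lie on opposite sides of y = 142, where each meets that height, and whether that is right or left of the point:
Eta: 1–2 at x≈114.6 (left), 2–3 at x≈104.5 (left) → 0 crossings.
Mu: 1–2 at x≈163.7 (right), 4–5 at x≈97.0 (left) → 1 crossing.
Lambda: 2–3 at x≈39.6 (left), 4–1 at x≈95.9 (left) → 0 crossings.
Epsilon: no edge straddles that height → 0 crossings.
Theta: 1–2 at x≈87.6 (left), 4–1 at x≈110.6 (left) → 0 crossings.
Only Mu has an odd count, so the point is inside Mu.

Mu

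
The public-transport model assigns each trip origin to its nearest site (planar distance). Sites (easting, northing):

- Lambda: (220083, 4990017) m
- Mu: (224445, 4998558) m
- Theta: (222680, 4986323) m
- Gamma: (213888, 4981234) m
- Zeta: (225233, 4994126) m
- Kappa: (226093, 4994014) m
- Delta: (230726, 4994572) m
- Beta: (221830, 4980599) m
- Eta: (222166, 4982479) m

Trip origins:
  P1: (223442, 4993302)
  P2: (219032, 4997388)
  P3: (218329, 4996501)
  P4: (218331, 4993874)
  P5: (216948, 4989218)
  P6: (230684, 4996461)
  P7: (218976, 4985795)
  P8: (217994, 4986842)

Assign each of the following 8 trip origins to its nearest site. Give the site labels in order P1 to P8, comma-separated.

Zeta, Mu, Mu, Lambda, Lambda, Delta, Theta, Lambda

P1 → Zeta (d²=3886657.00)
P2 → Mu (d²=30669469.00)
P3 → Mu (d²=41636705.00)
P4 → Lambda (d²=17945953.00)
P5 → Lambda (d²=10466626.00)
P6 → Delta (d²=3570085.00)
P7 → Theta (d²=13998400.00)
P8 → Lambda (d²=14444546.00)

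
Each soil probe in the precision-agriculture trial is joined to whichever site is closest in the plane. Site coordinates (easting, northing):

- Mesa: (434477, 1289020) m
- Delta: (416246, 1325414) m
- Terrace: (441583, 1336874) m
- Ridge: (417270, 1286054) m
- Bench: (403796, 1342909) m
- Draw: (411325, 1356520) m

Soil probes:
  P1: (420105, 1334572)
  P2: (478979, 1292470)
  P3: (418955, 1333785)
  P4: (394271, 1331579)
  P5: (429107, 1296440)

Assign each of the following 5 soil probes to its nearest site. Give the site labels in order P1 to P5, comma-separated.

Delta, Mesa, Delta, Bench, Mesa

P1 → Delta (d²=98760845.00)
P2 → Mesa (d²=1992330504.00)
P3 → Delta (d²=77412322.00)
P4 → Bench (d²=219094525.00)
P5 → Mesa (d²=83893300.00)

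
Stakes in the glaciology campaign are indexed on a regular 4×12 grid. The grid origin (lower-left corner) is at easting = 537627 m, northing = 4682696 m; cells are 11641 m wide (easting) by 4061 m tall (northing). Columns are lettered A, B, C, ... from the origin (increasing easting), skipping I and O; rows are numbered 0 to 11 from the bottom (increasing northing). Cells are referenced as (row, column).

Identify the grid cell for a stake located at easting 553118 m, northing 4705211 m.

(5, B)

Column index: ⌊(553118 − 537627) / 11641⌋ = ⌊1.331⌋ = 1 → column B
Row offset from origin: ⌊(4705211 − 4682696) / 4061⌋ = ⌊5.544⌋ = 5 → row 5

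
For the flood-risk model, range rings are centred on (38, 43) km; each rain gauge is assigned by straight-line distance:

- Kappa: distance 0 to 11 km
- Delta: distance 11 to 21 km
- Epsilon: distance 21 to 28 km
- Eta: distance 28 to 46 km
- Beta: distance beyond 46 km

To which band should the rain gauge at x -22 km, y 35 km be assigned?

Beta

Distance = √((-22−38)² + (35−43)²) = √(3600.000 + 64.000) = 60.531 km.
46 ≤ 60.531 < ∞ → Beta.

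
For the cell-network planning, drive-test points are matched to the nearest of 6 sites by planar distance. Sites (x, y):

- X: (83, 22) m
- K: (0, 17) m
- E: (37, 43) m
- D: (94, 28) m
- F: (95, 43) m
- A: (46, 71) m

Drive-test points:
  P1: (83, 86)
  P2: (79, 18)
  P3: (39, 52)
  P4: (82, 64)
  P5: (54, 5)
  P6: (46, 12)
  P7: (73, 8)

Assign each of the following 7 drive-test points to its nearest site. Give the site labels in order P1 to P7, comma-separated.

P1 → A (d²=1594.00)
P2 → X (d²=32.00)
P3 → E (d²=85.00)
P4 → F (d²=610.00)
P5 → X (d²=1130.00)
P6 → E (d²=1042.00)
P7 → X (d²=296.00)

A, X, E, F, X, E, X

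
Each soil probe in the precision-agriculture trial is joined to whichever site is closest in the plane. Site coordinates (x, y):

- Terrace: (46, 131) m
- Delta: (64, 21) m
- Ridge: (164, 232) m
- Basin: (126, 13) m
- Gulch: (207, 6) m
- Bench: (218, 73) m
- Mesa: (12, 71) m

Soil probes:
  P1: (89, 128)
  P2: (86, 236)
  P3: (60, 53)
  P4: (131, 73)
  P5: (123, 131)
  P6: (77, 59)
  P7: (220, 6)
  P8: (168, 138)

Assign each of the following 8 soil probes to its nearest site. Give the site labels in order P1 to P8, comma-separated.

P1 → Terrace (d²=1858.00)
P2 → Ridge (d²=6100.00)
P3 → Delta (d²=1040.00)
P4 → Basin (d²=3625.00)
P5 → Terrace (d²=5929.00)
P6 → Delta (d²=1613.00)
P7 → Gulch (d²=169.00)
P8 → Bench (d²=6725.00)

Terrace, Ridge, Delta, Basin, Terrace, Delta, Gulch, Bench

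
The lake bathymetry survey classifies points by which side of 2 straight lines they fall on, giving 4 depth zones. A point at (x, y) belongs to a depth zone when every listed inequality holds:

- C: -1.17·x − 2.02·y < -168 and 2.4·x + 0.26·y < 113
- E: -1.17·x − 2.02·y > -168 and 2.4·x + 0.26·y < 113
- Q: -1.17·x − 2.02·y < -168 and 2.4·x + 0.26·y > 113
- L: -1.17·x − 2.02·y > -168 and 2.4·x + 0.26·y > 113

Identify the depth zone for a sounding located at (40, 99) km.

-1.17·40 − 2.02·99 = -246.780, which is < -168
2.4·40 + 0.26·99 = 121.740, which is > 113
This sign pattern matches Q.

Q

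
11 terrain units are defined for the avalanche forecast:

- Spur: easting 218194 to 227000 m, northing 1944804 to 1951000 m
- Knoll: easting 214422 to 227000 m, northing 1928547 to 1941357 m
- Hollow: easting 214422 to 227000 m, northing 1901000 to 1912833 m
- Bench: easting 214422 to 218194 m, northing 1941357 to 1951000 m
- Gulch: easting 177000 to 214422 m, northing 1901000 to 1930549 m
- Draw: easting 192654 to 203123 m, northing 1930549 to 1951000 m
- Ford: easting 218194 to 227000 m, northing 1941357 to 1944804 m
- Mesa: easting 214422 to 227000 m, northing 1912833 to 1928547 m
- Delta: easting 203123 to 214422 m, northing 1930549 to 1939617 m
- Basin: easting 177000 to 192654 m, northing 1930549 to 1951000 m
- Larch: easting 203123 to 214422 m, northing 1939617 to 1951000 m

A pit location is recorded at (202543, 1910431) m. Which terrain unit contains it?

The point has easting = 202543 and northing = 1910431.
Only Gulch satisfies 177000 ≤ easting ≤ 214422 and 1901000 ≤ northing ≤ 1930549.

Gulch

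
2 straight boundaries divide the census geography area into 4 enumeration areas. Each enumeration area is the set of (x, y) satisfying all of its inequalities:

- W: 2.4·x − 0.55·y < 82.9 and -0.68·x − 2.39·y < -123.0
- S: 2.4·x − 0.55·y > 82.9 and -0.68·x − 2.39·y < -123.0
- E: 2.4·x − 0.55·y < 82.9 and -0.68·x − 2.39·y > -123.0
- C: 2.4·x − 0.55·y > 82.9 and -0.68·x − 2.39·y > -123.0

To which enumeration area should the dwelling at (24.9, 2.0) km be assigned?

2.4·24.9 − 0.55·2.0 = 58.660, which is < 82.9
-0.68·24.9 − 2.39·2.0 = -21.712, which is > -123.0
This sign pattern matches E.

E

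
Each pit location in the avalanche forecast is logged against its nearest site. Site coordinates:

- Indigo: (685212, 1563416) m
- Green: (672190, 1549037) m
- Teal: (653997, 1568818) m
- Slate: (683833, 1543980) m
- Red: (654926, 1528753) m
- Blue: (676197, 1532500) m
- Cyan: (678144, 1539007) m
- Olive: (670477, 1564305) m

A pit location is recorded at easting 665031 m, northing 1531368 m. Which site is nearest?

Red

Squared distances to each site:
Indigo: 1434347065.000; Green: 363444842.000; Teal: 1524251656.000; Slate: 512577748.000; Red: 108949250.000; Blue: 125960980.000; Cyan: 230305090.000; Olive: 1114504885.000.
Minimum at Red.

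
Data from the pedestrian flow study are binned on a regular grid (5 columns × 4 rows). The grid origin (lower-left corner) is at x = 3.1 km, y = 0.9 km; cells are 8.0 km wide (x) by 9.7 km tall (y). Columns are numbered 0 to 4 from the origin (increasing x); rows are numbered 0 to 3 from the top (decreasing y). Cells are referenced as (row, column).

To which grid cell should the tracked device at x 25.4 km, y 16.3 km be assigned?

(2, 2)

Column index: ⌊(25.4 − 3.1) / 8.0⌋ = ⌊2.787⌋ = 2
Row offset from origin: ⌊(16.3 − 0.9) / 9.7⌋ = ⌊1.588⌋ = 1 → row 2 (counted from top)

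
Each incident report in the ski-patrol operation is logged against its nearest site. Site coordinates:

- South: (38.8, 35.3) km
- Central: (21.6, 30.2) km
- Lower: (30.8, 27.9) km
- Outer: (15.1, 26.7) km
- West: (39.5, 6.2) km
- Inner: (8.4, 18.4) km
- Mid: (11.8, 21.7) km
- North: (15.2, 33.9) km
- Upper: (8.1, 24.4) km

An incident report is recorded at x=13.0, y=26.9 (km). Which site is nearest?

Squared distances to each site:
South: 736.200; Central: 84.850; Lower: 317.840; Outer: 4.450; West: 1130.740; Inner: 93.410; Mid: 28.480; North: 53.840; Upper: 30.260.
Minimum at Outer.

Outer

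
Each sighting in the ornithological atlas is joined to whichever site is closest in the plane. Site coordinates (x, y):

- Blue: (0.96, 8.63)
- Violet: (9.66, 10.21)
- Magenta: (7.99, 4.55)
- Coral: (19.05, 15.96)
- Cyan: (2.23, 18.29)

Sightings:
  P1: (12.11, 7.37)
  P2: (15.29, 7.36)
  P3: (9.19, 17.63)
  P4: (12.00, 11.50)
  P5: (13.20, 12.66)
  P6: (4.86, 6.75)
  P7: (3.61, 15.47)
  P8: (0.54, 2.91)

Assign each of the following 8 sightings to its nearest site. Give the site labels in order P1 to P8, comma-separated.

Violet, Violet, Cyan, Violet, Violet, Magenta, Cyan, Blue

P1 → Violet (d²=14.07)
P2 → Violet (d²=39.82)
P3 → Cyan (d²=48.88)
P4 → Violet (d²=7.14)
P5 → Violet (d²=18.53)
P6 → Magenta (d²=14.64)
P7 → Cyan (d²=9.86)
P8 → Blue (d²=32.89)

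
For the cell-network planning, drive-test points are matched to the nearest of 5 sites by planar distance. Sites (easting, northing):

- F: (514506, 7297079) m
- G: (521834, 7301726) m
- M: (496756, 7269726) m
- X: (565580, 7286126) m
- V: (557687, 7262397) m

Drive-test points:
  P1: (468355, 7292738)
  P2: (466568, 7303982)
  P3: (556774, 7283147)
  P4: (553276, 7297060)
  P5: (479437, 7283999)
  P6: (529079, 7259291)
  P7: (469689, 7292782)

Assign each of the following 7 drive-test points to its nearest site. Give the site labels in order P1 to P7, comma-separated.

P1 → M (d²=1336168945.00)
P2 → M (d²=2084788880.00)
P3 → X (d²=86420077.00)
P4 → X (d²=270940772.00)
P5 → M (d²=503666290.00)
P6 → V (d²=828064900.00)
P7 → M (d²=1264201625.00)

M, M, X, X, M, V, M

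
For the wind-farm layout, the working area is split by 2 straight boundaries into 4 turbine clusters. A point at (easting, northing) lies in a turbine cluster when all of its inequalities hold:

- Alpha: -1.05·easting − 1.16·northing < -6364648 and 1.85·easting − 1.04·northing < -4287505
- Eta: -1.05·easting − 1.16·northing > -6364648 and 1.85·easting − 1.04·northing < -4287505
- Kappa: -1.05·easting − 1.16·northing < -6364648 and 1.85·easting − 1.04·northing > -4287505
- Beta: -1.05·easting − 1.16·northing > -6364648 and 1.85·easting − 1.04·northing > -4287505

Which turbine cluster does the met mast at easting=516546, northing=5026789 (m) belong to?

Kappa

-1.05·516546 − 1.16·5026789 = -6373448.540, which is < -6364648
1.85·516546 − 1.04·5026789 = -4272250.460, which is > -4287505
This sign pattern matches Kappa.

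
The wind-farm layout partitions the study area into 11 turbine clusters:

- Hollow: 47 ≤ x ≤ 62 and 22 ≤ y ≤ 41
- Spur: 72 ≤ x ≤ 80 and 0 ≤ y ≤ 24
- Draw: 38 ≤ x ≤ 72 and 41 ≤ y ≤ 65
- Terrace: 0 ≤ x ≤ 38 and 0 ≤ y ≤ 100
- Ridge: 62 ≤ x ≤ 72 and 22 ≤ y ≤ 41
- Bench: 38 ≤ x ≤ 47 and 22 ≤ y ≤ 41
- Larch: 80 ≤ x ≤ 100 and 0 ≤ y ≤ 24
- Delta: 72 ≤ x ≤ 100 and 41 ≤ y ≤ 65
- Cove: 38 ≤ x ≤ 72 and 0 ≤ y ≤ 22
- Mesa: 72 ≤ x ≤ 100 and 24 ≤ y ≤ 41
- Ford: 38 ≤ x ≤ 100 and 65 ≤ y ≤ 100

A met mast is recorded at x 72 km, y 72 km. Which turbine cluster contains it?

The point has x = 72 and y = 72.
Only Ford satisfies 38 ≤ x ≤ 100 and 65 ≤ y ≤ 100.

Ford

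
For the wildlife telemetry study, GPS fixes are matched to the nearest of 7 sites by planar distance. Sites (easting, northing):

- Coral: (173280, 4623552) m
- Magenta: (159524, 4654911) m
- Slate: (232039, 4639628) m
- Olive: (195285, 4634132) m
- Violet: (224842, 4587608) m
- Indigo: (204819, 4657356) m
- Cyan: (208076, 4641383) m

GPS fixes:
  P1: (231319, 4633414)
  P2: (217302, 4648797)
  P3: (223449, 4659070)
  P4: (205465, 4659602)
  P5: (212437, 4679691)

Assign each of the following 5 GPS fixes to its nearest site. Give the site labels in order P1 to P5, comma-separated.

P1 → Slate (d²=39132196.00)
P2 → Cyan (d²=140086472.00)
P3 → Indigo (d²=350014696.00)
P4 → Indigo (d²=5461832.00)
P5 → Indigo (d²=556886149.00)

Slate, Cyan, Indigo, Indigo, Indigo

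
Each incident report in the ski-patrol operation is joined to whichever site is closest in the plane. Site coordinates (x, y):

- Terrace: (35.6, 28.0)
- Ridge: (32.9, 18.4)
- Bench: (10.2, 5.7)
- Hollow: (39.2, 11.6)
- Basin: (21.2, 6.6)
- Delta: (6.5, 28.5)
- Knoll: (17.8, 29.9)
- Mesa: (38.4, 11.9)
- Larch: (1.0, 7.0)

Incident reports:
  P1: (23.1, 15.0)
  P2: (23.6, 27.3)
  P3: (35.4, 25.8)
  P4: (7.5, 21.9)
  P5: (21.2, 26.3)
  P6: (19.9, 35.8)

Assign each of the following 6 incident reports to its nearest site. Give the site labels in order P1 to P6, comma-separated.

Basin, Knoll, Terrace, Delta, Knoll, Knoll

P1 → Basin (d²=74.17)
P2 → Knoll (d²=40.40)
P3 → Terrace (d²=4.88)
P4 → Delta (d²=44.56)
P5 → Knoll (d²=24.52)
P6 → Knoll (d²=39.22)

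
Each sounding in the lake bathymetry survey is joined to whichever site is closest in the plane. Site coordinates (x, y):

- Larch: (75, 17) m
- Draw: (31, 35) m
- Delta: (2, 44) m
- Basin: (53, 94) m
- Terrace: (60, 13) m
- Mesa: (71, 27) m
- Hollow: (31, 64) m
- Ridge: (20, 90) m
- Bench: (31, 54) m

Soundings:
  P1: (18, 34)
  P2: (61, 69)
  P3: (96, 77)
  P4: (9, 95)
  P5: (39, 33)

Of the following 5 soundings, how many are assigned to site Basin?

2

P1 → Draw
P2 → Basin
P3 → Basin
P4 → Ridge
P5 → Draw
2 of the 5 go to Basin.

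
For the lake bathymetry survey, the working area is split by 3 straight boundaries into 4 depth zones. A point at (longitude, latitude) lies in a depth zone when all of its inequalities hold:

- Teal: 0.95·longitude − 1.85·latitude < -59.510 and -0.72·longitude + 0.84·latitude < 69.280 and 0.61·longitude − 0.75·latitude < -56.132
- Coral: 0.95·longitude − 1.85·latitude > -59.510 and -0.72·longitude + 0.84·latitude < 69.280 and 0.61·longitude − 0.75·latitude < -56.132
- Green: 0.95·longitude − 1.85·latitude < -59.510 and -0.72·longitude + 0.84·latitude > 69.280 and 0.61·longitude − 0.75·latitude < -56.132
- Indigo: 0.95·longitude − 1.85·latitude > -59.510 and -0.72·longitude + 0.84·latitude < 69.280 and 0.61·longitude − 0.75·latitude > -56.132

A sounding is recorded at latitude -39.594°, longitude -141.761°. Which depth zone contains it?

Teal

0.95·-141.761 − 1.85·-39.594 = -61.424, which is < -59.510
-0.72·-141.761 + 0.84·-39.594 = 68.809, which is < 69.280
0.61·-141.761 − 0.75·-39.594 = -56.779, which is < -56.132
This sign pattern matches Teal.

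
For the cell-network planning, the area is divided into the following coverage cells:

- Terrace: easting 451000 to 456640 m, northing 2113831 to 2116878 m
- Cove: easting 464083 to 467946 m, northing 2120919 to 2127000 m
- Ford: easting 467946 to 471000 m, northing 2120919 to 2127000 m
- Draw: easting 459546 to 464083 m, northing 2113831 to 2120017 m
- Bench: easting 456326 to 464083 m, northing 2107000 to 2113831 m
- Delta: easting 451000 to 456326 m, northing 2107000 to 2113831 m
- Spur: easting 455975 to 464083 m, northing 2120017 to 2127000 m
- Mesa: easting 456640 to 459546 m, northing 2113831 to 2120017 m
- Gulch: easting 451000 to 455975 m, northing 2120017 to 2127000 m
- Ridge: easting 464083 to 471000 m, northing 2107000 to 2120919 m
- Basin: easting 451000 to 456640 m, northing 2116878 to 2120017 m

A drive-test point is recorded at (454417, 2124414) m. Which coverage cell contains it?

The point has easting = 454417 and northing = 2124414.
Only Gulch satisfies 451000 ≤ easting ≤ 455975 and 2120017 ≤ northing ≤ 2127000.

Gulch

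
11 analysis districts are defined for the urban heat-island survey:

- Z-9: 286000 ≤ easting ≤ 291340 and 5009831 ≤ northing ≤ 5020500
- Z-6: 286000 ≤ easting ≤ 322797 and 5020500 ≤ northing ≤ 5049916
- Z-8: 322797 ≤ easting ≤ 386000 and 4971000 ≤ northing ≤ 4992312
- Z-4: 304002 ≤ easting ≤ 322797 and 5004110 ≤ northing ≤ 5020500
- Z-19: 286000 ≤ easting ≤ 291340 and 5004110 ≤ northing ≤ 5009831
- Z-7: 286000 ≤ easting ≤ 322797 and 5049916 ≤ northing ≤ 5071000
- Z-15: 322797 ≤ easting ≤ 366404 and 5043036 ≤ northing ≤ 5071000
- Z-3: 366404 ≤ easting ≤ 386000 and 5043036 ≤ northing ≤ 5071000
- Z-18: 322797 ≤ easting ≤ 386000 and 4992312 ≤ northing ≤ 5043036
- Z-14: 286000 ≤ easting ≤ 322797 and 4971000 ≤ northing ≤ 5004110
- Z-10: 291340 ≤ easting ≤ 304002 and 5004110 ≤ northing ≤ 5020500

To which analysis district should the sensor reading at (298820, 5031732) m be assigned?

Z-6

The point has easting = 298820 and northing = 5031732.
Only Z-6 satisfies 286000 ≤ easting ≤ 322797 and 5020500 ≤ northing ≤ 5049916.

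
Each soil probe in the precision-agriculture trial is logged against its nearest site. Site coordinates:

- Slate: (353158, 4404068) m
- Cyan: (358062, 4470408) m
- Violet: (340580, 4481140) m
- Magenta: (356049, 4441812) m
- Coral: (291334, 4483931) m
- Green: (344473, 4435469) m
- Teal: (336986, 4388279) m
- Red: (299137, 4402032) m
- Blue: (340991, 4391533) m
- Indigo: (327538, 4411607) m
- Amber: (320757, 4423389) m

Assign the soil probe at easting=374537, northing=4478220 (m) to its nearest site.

Cyan

Squared distances to each site:
Slate: 5955580745.000; Cyan: 332452969.000; Violet: 1161604249.000; Magenta: 1667348608.000; Coral: 6955354730.000; Green: 2731492097.000; Teal: 9499461082.000; Red: 11489771344.000; Blue: 8639970085.000; Indigo: 6646197770.000; Amber: 5898726961.000.
Minimum at Cyan.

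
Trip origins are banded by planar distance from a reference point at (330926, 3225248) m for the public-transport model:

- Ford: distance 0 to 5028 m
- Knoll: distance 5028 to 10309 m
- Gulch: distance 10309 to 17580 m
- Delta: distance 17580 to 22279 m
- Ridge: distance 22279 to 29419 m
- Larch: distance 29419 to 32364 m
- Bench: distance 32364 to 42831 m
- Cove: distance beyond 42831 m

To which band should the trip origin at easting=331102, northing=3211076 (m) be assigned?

Distance = √((331102−330926)² + (3211076−3225248)²) = √(30976.000 + 200845584.000) = 14173.093 m.
10309 ≤ 14173.093 < 17580 → Gulch.

Gulch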